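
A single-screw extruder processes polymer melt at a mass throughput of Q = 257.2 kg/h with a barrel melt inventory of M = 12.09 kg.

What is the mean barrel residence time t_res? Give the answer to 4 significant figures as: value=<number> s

value=169.2 s

Q_s = Q / 3600 = 257.2 / 3600 = 0.0714444 kg/s
Mean residence time: t_res = M/Q_s = 12.09 kg / 0.0714444 kg/s = 169.222 s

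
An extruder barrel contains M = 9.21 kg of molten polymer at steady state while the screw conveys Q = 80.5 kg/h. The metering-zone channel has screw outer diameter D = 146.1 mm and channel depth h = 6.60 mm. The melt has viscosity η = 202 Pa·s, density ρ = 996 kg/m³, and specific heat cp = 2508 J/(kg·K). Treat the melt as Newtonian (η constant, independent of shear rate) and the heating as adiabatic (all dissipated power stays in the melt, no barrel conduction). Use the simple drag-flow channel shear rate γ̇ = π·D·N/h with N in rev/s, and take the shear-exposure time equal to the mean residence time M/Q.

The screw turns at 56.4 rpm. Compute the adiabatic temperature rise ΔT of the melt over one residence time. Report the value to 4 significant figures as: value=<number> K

Convert throughput: Q = 80.5 kg/h = 80.5/3600 = 0.0223611 kg/s
t_res = M / Q_s = 9.21 / 0.0223611 = 411.876 s
D = 146.1 mm = 0.1461 m;  h = 6.60 mm = 0.0066 m;  N = 56.4 rpm / 60 = 0.94 rev/s
γ̇ = π·D·N / h = π · 0.1461 · 0.94 / 0.0066 = 65.3708 s⁻¹
ΔT = η·γ̇²·t_res/(ρ·cp) = [202 × 65.3708² × 411.876] / [996 × 2508] = 142.331 K

value=142.3 K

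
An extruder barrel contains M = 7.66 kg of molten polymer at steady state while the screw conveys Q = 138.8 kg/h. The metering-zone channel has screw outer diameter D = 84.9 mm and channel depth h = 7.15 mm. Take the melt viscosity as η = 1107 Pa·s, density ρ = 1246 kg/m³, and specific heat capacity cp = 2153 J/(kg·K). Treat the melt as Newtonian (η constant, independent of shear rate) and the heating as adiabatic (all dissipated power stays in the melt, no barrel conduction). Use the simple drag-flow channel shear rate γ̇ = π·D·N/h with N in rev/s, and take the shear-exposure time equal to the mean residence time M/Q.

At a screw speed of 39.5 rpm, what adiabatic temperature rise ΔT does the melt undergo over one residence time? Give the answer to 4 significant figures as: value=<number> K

Convert throughput: Q = 138.8 kg/h = 138.8/3600 = 0.0385556 kg/s
t_res = M / Q_s = 7.66 / 0.0385556 = 198.674 s
Geometry in metres: D = 84.9 mm → 0.0849 m, h = 7.15 mm → 0.00715 m; screw speed N = 39.5 rpm = 0.658333 rev/s
γ̇ = π·D·N / h = π · 0.0849 · 0.658333 / 0.00715 = 24.5582 s⁻¹
ΔT = η·γ̇²·t_res / (ρ·cp) = 1107 · (24.5582)² · 198.674 / (1246 · 2153) = 49.445 K

value=49.44 K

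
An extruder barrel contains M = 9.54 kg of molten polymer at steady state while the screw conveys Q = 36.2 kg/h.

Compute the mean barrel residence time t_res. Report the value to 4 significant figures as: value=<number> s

Throughput in SI: Q_s = 36.2 kg/h ÷ 3600 s/h = 0.0100556 kg/s
Mean residence time: t_res = M/Q_s = 9.54 kg / 0.0100556 kg/s = 948.729 s

value=948.7 s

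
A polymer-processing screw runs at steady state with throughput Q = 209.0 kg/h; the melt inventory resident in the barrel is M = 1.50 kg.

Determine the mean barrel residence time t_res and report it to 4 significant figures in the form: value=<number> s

Throughput in SI: Q_s = 209.0 kg/h ÷ 3600 s/h = 0.0580556 kg/s
Mean residence time: t_res = M/Q_s = 1.50 kg / 0.0580556 kg/s = 25.8373 s

value=25.84 s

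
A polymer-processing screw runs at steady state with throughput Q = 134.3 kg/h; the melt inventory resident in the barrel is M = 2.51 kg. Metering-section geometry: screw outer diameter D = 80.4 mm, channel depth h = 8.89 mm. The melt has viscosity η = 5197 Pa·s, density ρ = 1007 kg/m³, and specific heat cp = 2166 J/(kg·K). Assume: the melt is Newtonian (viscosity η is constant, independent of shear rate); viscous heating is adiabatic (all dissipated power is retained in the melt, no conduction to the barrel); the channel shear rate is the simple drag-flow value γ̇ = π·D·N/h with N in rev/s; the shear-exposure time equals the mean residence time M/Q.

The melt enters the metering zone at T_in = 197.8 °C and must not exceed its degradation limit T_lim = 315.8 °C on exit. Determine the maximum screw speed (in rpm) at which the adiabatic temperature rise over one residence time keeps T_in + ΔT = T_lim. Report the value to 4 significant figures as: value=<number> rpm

Q_s = Q / 3600 = 134.3 / 3600 = 0.0373056 kg/s
Mean residence time: t_res = M/Q_s = 2.51 kg / 0.0373056 kg/s = 67.2822 s
D = 80.4 mm = 0.0804 m;  h = 8.89 mm = 0.00889 m
ΔT_a = T_lim − T_in = 315.8 − 197.8 = 118 K
Invert ΔT = ηγ̇²t_res/(ρcp) for γ̇: γ̇_max² = ΔT_a ρ cp / (η t_res) = 118·1007·2166 / (5197·67.2822) = 736.066 s⁻²
γ̇_max = √736.066 = 27.1305 s⁻¹
N_max = γ̇_max·h / (π·D) = 27.1305 · 0.00889 / (π · 0.0804) = 0.954892 rev/s = 57.2935 rpm

value=57.29 rpm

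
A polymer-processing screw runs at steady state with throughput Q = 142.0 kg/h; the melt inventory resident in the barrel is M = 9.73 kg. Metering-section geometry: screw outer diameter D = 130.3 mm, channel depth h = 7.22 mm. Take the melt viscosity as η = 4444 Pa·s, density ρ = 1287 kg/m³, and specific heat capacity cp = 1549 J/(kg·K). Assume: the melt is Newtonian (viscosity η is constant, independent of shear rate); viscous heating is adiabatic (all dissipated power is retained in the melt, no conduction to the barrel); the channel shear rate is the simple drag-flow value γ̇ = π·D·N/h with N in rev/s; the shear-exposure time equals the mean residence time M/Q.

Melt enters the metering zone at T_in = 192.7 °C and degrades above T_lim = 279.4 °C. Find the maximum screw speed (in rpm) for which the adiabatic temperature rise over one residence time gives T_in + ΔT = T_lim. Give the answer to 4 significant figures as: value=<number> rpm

value=13.29 rpm

Throughput in SI: Q_s = 142.0 kg/h ÷ 3600 s/h = 0.0394444 kg/s
Mean residence time: t_res = M/Q_s = 9.73 kg / 0.0394444 kg/s = 246.676 s
D = 130.3 mm = 0.1303 m;  h = 7.22 mm = 0.00722 m
ΔT_a = T_lim − T_in = 279.4 °C − 192.7 °C = 86.7 K
γ̇_max² = ΔT_a·ρ·cp / (η·t_res) = [86.7 × 1287 × 1549] / [4444 × 246.676] = 157.67 s⁻²
γ̇_max = sqrt(157.67) = 12.5567 s⁻¹
Solve γ̇ = πDN/h for N: N_max = γ̇_max·h/(π·D) = 12.5567 × 0.00722 / (π × 0.1303) = 0.221471 rev/s = 13.2883 rpm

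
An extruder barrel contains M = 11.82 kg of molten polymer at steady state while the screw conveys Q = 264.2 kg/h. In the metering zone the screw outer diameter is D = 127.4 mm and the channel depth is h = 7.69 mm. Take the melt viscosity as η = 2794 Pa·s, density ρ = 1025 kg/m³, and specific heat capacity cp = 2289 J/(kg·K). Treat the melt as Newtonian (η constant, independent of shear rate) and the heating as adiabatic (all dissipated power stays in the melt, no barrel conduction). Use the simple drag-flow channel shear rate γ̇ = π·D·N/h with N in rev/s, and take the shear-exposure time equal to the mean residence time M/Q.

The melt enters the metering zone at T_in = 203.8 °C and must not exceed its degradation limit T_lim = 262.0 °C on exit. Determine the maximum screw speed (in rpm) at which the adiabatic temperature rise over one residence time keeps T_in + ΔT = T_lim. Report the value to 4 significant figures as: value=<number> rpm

value=20.08 rpm

Q_s = Q / 3600 = 264.2 / 3600 = 0.0733889 kg/s
t_res = M / Q_s = 11.82 ÷ 0.0733889 = 161.06 s
Geometry in SI: D = 127.4 mm → 0.1274 m, h = 7.69 mm → 0.00769 m
ΔT_a = T_lim − T_in = 262.0 °C − 203.8 °C = 58.2 K
Invert ΔT = ηγ̇²t_res/(ρcp) for γ̇: γ̇_max² = ΔT_a ρ cp / (η t_res) = 58.2·1025·2289 / (2794·161.06) = 303.444 s⁻²
Take the square root: γ̇_max = √(303.444) = 17.4197 s⁻¹
N_max = γ̇_max h / (πD) = 17.4197·0.00769/(π·0.1274) = 0.334693 rev/s → ×60 = 20.0816 rpm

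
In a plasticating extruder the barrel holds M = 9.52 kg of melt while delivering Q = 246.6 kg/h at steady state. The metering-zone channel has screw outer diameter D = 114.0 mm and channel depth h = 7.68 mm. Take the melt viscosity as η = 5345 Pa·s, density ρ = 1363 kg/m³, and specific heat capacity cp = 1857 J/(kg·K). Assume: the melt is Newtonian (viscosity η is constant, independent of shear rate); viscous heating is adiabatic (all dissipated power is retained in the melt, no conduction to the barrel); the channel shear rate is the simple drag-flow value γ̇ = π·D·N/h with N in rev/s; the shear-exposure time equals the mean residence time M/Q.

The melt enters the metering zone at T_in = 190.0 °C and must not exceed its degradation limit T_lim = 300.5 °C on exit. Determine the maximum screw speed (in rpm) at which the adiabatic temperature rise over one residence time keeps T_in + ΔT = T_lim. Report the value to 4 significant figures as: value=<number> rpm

Convert throughput: Q = 246.6 kg/h = 246.6/3600 = 0.0685 kg/s
t_res = M / Q_s = 9.52 ÷ 0.0685 = 138.978 s
Convert to metres: D = 0.114 m, h = 0.00768 m
Allowable rise: ΔT_a = T_lim − T_in = 300.5 − 190.0 = 110.5 K
γ̇_max² = ΔT_a·ρ·cp / (η·t_res) = [110.5 × 1363 × 1857] / [5345 × 138.978] = 376.51 s⁻²
γ̇_max = √376.51 = 19.4039 s⁻¹
N_max = γ̇_max h / (πD) = 19.4039·0.00768/(π·0.114) = 0.416097 rev/s → ×60 = 24.9658 rpm

value=24.97 rpm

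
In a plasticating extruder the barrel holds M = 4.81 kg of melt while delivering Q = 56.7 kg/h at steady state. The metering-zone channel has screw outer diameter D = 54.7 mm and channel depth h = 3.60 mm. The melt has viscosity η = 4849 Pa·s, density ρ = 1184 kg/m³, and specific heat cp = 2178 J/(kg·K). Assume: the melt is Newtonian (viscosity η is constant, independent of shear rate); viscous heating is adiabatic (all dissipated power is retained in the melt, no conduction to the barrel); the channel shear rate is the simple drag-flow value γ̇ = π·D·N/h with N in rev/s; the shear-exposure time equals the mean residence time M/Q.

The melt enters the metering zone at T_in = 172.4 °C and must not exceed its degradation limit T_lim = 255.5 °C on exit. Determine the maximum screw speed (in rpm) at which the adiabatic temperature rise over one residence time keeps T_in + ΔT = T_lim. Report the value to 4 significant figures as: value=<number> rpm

value=15.12 rpm

Q_s = Q / 3600 = 56.7 / 3600 = 0.01575 kg/s
t_res = M / Q_s = 4.81 / 0.01575 = 305.397 s
Geometry in SI: D = 54.7 mm → 0.0547 m, h = 3.60 mm → 0.0036 m
Allowable rise: ΔT_a = T_lim − T_in = 255.5 − 172.4 = 83.1 K
Invert ΔT = ηγ̇²t_res/(ρcp) for γ̇: γ̇_max² = ΔT_a ρ cp / (η t_res) = 83.1·1184·2178 / (4849·305.397) = 144.708 s⁻²
Take the square root: γ̇_max = √(144.708) = 12.0295 s⁻¹
Solve γ̇ = πDN/h for N: N_max = γ̇_max·h/(π·D) = 12.0295 × 0.0036 / (π × 0.0547) = 0.252007 rev/s = 15.1204 rpm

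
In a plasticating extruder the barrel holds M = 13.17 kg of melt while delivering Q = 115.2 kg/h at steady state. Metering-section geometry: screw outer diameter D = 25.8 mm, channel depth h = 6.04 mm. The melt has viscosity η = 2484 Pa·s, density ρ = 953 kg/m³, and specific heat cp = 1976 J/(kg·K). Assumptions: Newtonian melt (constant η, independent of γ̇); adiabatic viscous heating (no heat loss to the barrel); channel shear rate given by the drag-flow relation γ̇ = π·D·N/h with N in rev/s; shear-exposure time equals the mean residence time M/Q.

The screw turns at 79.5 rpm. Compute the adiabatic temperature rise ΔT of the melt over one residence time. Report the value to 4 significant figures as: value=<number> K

Q_s = Q / 3600 = 115.2 / 3600 = 0.032 kg/s
Mean residence time: t_res = M/Q_s = 13.17 kg / 0.032 kg/s = 411.562 s
Geometry in metres: D = 25.8 mm → 0.0258 m, h = 6.04 mm → 0.00604 m; screw speed N = 79.5 rpm = 1.325 rev/s
Shear rate: γ̇ = πDN/h = π·0.0258·1.325/0.00604 = 17.7807 s⁻¹
ΔT = η·γ̇²·t_res/(ρ·cp) = [2484 × 17.7807² × 411.562] / [953 × 1976] = 171.634 K

value=171.6 K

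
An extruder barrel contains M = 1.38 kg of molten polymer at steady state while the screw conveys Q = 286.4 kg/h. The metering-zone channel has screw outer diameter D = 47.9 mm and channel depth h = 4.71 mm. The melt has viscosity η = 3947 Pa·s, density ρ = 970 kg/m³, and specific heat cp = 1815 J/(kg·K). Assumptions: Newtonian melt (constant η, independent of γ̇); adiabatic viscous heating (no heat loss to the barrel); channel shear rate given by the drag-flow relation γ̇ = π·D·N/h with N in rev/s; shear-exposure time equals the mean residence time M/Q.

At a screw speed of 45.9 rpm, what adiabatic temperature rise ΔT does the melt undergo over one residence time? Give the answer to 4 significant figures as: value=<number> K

Throughput in SI: Q_s = 286.4 kg/h ÷ 3600 s/h = 0.0795556 kg/s
t_res = M / Q_s = 1.38 ÷ 0.0795556 = 17.3464 s
Geometry in metres: D = 47.9 mm → 0.0479 m, h = 4.71 mm → 0.00471 m; screw speed N = 45.9 rpm = 0.765 rev/s
γ̇ = π D N / h = (π)(0.0479)(0.765) / 0.00471 = 24.4414 s⁻¹
ΔT = η·γ̇²·t_res / (ρ·cp) = 3947 · (24.4414)² · 17.3464 / (970 · 1815) = 23.2316 K

value=23.23 K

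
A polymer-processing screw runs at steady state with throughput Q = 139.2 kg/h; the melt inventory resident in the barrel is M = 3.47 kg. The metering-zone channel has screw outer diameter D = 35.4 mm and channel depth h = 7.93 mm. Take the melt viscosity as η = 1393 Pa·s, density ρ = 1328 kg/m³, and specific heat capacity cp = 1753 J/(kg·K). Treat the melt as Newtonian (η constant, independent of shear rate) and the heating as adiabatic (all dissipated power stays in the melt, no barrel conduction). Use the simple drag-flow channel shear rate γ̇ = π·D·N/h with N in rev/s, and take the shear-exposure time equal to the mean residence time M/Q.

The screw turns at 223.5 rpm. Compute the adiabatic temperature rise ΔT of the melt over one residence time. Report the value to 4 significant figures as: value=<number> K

value=146.5 K

Throughput in SI: Q_s = 139.2 kg/h ÷ 3600 s/h = 0.0386667 kg/s
Mean residence time: t_res = M/Q_s = 3.47 kg / 0.0386667 kg/s = 89.7414 s
D = 35.4 mm = 0.0354 m;  h = 7.93 mm = 0.00793 m;  N = 223.5 rpm / 60 = 3.725 rev/s
Shear rate: γ̇ = πDN/h = π·0.0354·3.725/0.00793 = 52.2404 s⁻¹
ΔT = η·γ̇²·t_res / (ρ·cp) = 1393 · (52.2404)² · 89.7414 / (1328 · 1753) = 146.547 K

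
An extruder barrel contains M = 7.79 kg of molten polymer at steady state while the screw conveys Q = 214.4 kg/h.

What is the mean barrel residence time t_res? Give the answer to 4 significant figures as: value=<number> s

value=130.8 s

Convert throughput: Q = 214.4 kg/h = 214.4/3600 = 0.0595556 kg/s
t_res = M / Q_s = 7.79 ÷ 0.0595556 = 130.802 s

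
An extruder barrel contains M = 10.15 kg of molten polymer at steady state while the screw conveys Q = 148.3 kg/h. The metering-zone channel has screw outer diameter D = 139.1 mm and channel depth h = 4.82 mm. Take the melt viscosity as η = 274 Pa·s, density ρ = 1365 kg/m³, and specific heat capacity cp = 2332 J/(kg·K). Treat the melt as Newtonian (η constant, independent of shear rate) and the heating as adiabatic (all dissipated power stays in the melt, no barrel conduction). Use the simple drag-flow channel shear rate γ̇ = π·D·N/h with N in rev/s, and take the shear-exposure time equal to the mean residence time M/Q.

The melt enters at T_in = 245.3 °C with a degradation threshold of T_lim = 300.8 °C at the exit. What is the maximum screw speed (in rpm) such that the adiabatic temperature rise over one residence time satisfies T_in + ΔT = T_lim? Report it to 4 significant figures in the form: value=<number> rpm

Q_s = Q / 3600 = 148.3 / 3600 = 0.0411944 kg/s
t_res = M / Q_s = 10.15 ÷ 0.0411944 = 246.392 s
Convert to metres: D = 0.1391 m, h = 0.00482 m
Allowable rise: ΔT_a = T_lim − T_in = 300.8 − 245.3 = 55.5 K
γ̇_max² = ΔT_a·ρ·cp / (η·t_res) = [55.5 × 1365 × 2332] / [274 × 246.392] = 2616.83 s⁻²
γ̇_max = √2616.83 = 51.155 s⁻¹
N_max = γ̇_max·h / (π·D) = 51.155 · 0.00482 / (π · 0.1391) = 0.564233 rev/s = 33.854 rpm

value=33.85 rpm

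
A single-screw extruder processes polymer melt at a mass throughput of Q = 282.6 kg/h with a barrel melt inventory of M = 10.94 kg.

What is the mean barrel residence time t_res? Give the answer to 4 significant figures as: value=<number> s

value=139.4 s

Throughput in SI: Q_s = 282.6 kg/h ÷ 3600 s/h = 0.0785 kg/s
t_res = M / Q_s = 10.94 ÷ 0.0785 = 139.363 s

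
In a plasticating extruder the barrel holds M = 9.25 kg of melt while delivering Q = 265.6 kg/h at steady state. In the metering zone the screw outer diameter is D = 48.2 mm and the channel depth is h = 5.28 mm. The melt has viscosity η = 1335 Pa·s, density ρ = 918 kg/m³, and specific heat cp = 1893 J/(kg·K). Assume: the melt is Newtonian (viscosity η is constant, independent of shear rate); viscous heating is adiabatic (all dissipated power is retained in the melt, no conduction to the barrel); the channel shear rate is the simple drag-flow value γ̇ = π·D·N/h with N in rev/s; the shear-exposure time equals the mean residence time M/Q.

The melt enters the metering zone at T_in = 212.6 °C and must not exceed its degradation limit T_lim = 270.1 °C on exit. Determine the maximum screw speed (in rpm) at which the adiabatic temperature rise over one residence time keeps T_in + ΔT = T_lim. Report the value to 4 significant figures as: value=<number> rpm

value=51.12 rpm

Throughput in SI: Q_s = 265.6 kg/h ÷ 3600 s/h = 0.0737778 kg/s
Mean residence time: t_res = M/Q_s = 9.25 kg / 0.0737778 kg/s = 125.377 s
Convert to metres: D = 0.0482 m, h = 0.00528 m
ΔT_a = T_lim − T_in = 270.1 − 212.6 = 57.5 K
Invert ΔT = ηγ̇²t_res/(ρcp) for γ̇: γ̇_max² = ΔT_a ρ cp / (η t_res) = 57.5·918·1893 / (1335·125.377) = 596.985 s⁻²
γ̇_max = sqrt(596.985) = 24.4333 s⁻¹
N_max = γ̇_max·h / (π·D) = 24.4333 · 0.00528 / (π · 0.0482) = 0.851959 rev/s = 51.1176 rpm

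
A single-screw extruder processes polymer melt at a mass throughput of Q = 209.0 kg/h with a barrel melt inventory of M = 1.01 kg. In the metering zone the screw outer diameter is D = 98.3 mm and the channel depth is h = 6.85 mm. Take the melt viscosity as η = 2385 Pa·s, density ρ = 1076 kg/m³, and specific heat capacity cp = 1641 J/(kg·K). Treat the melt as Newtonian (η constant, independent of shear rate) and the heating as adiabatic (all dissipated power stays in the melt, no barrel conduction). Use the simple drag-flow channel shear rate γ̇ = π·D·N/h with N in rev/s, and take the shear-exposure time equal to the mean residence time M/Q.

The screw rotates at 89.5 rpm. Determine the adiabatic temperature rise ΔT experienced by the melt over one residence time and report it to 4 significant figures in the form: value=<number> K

Convert throughput: Q = 209.0 kg/h = 209.0/3600 = 0.0580556 kg/s
t_res = M / Q_s = 1.01 / 0.0580556 = 17.3971 s
D = 98.3 mm = 0.0983 m;  h = 6.85 mm = 0.00685 m;  N = 89.5 rpm / 60 = 1.49167 rev/s
Shear rate: γ̇ = πDN/h = π·0.0983·1.49167/0.00685 = 67.2488 s⁻¹
ΔT = η·γ̇²·t_res/(ρ·cp) = [2385 × 67.2488² × 17.3971] / [1076 × 1641] = 106.271 K

value=106.3 K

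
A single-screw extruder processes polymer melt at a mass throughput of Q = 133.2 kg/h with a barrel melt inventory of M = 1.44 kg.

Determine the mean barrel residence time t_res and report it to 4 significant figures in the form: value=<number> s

Convert throughput: Q = 133.2 kg/h = 133.2/3600 = 0.037 kg/s
Mean residence time: t_res = M/Q_s = 1.44 kg / 0.037 kg/s = 38.9189 s

value=38.92 s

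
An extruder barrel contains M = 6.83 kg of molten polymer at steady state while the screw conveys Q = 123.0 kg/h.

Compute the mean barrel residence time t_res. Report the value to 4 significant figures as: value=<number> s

value=199.9 s

Q_s = Q / 3600 = 123.0 / 3600 = 0.0341667 kg/s
Mean residence time: t_res = M/Q_s = 6.83 kg / 0.0341667 kg/s = 199.902 s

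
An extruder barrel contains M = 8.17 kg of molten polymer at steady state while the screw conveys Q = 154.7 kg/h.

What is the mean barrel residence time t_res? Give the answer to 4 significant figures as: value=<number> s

value=190.1 s

Convert throughput: Q = 154.7 kg/h = 154.7/3600 = 0.0429722 kg/s
t_res = M / Q_s = 8.17 ÷ 0.0429722 = 190.123 s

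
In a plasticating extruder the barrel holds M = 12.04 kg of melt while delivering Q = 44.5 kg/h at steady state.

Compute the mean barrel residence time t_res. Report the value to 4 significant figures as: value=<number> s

Q_s = Q / 3600 = 44.5 / 3600 = 0.0123611 kg/s
t_res = M / Q_s = 12.04 ÷ 0.0123611 = 974.022 s

value=974.0 s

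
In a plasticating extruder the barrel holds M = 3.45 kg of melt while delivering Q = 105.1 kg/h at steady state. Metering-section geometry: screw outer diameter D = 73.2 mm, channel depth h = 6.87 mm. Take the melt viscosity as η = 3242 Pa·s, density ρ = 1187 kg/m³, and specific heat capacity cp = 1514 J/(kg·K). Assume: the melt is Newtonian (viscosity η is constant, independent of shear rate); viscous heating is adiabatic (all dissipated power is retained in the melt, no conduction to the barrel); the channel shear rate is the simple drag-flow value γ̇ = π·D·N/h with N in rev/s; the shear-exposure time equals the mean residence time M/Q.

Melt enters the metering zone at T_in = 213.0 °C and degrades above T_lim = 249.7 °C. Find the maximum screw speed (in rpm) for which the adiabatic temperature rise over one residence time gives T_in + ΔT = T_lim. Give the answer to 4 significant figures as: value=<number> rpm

value=23.52 rpm

Convert throughput: Q = 105.1 kg/h = 105.1/3600 = 0.0291944 kg/s
Mean residence time: t_res = M/Q_s = 3.45 kg / 0.0291944 kg/s = 118.173 s
D = 73.2 mm = 0.0732 m;  h = 6.87 mm = 0.00687 m
ΔT_a = T_lim − T_in = 249.7 °C − 213.0 °C = 36.7 K
γ̇_max² = ΔT_a·ρ·cp / (η·t_res) = [36.7 × 1187 × 1514] / [3242 × 118.173] = 172.151 s⁻²
γ̇_max = sqrt(172.151) = 13.1207 s⁻¹
N_max = γ̇_max·h / (π·D) = 13.1207 · 0.00687 / (π · 0.0732) = 0.391969 rev/s = 23.5181 rpm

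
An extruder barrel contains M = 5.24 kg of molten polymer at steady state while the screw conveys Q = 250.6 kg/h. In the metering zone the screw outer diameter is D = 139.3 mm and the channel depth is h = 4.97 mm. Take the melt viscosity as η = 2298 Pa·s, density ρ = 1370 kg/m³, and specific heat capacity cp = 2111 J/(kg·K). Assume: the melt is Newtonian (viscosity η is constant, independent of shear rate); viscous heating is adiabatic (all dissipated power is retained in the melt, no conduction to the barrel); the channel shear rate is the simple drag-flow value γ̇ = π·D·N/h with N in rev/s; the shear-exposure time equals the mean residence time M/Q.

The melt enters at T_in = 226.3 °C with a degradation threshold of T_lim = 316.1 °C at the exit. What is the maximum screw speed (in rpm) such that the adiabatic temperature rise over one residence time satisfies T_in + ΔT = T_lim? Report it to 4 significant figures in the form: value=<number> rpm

value=26.40 rpm

Q_s = Q / 3600 = 250.6 / 3600 = 0.0696111 kg/s
t_res = M / Q_s = 5.24 / 0.0696111 = 75.2753 s
Convert to metres: D = 0.1393 m, h = 0.00497 m
ΔT_a = T_lim − T_in = 316.1 − 226.3 = 89.8 K
Invert ΔT = ηγ̇²t_res/(ρcp) for γ̇: γ̇_max² = ΔT_a ρ cp / (η t_res) = 89.8·1370·2111 / (2298·75.2753) = 1501.35 s⁻²
γ̇_max = √1501.35 = 38.7473 s⁻¹
N_max = γ̇_max h / (πD) = 38.7473·0.00497/(π·0.1393) = 0.440044 rev/s → ×60 = 26.4027 rpm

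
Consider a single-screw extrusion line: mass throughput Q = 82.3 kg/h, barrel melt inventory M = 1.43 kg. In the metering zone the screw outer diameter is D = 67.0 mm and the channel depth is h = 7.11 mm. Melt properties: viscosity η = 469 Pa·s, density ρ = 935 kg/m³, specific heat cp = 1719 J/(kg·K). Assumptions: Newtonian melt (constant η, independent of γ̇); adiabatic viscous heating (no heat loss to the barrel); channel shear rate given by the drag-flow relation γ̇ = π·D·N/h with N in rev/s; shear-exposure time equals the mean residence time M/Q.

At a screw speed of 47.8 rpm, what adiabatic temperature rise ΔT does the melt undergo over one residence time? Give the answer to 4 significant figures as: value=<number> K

Throughput in SI: Q_s = 82.3 kg/h ÷ 3600 s/h = 0.0228611 kg/s
t_res = M / Q_s = 1.43 ÷ 0.0228611 = 62.5516 s
D = 67.0 mm = 0.067 m;  h = 7.11 mm = 0.00711 m;  N = 47.8 rpm / 60 = 0.796667 rev/s
γ̇ = π D N / h = (π)(0.067)(0.796667) / 0.00711 = 23.5848 s⁻¹
ΔT = η·γ̇²·t_res / (ρ·cp) = 469 · (23.5848)² · 62.5516 / (935 · 1719) = 10.1528 K

value=10.15 K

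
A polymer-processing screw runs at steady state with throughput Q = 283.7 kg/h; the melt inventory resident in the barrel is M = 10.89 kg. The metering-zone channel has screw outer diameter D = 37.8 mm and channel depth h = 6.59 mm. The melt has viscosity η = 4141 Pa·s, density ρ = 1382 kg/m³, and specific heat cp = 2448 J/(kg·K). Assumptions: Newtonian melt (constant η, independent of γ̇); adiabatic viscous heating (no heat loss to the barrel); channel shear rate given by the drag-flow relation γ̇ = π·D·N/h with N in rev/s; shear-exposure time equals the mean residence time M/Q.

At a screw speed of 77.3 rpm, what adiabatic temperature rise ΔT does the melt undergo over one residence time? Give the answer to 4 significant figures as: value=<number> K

value=91.16 K

Q_s = Q / 3600 = 283.7 / 3600 = 0.0788056 kg/s
t_res = M / Q_s = 10.89 / 0.0788056 = 138.188 s
Geometry in metres: D = 37.8 mm → 0.0378 m, h = 6.59 mm → 0.00659 m; screw speed N = 77.3 rpm = 1.28833 rev/s
γ̇ = π·D·N / h = π · 0.0378 · 1.28833 / 0.00659 = 23.2158 s⁻¹
ΔT = η·γ̇²·t_res/(ρ·cp) = [4141 × 23.2158² × 138.188] / [1382 × 2448] = 91.1645 K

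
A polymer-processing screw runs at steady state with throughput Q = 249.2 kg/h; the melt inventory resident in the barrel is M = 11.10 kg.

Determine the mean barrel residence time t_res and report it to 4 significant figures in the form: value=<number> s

Throughput in SI: Q_s = 249.2 kg/h ÷ 3600 s/h = 0.0692222 kg/s
Mean residence time: t_res = M/Q_s = 11.10 kg / 0.0692222 kg/s = 160.353 s

value=160.4 s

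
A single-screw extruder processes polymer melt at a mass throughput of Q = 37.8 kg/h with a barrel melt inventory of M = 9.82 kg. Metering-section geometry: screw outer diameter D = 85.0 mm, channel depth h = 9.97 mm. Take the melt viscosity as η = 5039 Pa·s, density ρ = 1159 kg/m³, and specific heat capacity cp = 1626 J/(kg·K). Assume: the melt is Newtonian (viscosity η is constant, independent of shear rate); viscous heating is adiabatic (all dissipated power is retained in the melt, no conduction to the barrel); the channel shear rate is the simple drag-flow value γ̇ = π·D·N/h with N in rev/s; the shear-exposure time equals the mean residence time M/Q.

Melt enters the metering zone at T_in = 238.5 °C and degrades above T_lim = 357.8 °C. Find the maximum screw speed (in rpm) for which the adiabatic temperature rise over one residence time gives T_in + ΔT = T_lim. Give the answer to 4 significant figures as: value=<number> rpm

Throughput in SI: Q_s = 37.8 kg/h ÷ 3600 s/h = 0.0105 kg/s
t_res = M / Q_s = 9.82 ÷ 0.0105 = 935.238 s
D = 85.0 mm = 0.085 m;  h = 9.97 mm = 0.00997 m
ΔT_a = T_lim − T_in = 357.8 − 238.5 = 119.3 K
γ̇_max² = ΔT_a·ρ·cp / (η·t_res) = [119.3 × 1159 × 1626] / [5039 × 935.238] = 47.7065 s⁻²
γ̇_max = sqrt(47.7065) = 6.90699 s⁻¹
N_max = γ̇_max h / (πD) = 6.90699·0.00997/(π·0.085) = 0.257879 rev/s → ×60 = 15.4727 rpm

value=15.47 rpm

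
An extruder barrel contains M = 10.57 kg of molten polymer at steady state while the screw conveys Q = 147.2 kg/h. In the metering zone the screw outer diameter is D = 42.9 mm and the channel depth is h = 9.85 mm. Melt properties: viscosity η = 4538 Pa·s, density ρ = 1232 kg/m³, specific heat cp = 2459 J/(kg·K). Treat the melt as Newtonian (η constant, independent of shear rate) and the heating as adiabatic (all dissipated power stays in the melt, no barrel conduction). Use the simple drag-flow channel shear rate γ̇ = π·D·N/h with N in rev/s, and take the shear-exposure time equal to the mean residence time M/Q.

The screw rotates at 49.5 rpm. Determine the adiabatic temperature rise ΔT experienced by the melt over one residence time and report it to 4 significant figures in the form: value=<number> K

value=49.34 K

Q_s = Q / 3600 = 147.2 / 3600 = 0.0408889 kg/s
t_res = M / Q_s = 10.57 / 0.0408889 = 258.505 s
D = 42.9 mm = 0.0429 m;  h = 9.85 mm = 0.00985 m;  N = 49.5 rpm / 60 = 0.825 rev/s
Shear rate: γ̇ = πDN/h = π·0.0429·0.825/0.00985 = 11.2882 s⁻¹
ΔT = η·γ̇²·t_res / (ρ·cp) = 4538 · (11.2882)² · 258.505 / (1232 · 2459) = 49.3418 K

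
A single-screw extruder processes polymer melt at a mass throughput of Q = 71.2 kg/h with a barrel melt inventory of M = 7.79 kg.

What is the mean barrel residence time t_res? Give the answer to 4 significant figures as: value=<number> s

Q_s = Q / 3600 = 71.2 / 3600 = 0.0197778 kg/s
Mean residence time: t_res = M/Q_s = 7.79 kg / 0.0197778 kg/s = 393.876 s

value=393.9 s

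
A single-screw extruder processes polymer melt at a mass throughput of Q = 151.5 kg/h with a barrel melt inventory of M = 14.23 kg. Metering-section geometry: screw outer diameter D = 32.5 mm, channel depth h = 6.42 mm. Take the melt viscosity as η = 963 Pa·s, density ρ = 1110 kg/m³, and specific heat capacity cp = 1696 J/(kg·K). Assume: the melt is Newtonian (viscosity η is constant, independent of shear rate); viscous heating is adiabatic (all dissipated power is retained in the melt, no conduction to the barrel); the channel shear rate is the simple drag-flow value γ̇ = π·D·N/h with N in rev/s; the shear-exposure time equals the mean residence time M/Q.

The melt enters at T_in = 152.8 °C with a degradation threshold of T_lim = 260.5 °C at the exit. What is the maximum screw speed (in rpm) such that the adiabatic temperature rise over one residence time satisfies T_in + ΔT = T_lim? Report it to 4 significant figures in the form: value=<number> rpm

Throughput in SI: Q_s = 151.5 kg/h ÷ 3600 s/h = 0.0420833 kg/s
t_res = M / Q_s = 14.23 / 0.0420833 = 338.139 s
Convert to metres: D = 0.0325 m, h = 0.00642 m
Allowable rise: ΔT_a = T_lim − T_in = 260.5 − 152.8 = 107.7 K
Invert ΔT = ηγ̇²t_res/(ρcp) for γ̇: γ̇_max² = ΔT_a ρ cp / (η t_res) = 107.7·1110·1696 / (963·338.139) = 622.649 s⁻²
γ̇_max = √622.649 = 24.9529 s⁻¹
N_max = γ̇_max·h / (π·D) = 24.9529 · 0.00642 / (π · 0.0325) = 1.569 rev/s = 94.1401 rpm

value=94.14 rpm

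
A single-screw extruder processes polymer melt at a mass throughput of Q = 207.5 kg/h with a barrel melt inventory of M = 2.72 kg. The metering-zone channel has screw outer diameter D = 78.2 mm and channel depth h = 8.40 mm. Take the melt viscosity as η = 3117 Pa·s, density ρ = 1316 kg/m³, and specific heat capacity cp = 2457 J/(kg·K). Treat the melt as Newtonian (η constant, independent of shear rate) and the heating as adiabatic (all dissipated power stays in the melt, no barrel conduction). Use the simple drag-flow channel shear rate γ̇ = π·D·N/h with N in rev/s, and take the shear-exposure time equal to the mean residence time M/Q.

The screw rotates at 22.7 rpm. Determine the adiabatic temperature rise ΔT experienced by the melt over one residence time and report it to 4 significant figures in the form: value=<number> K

value=5.570 K

Q_s = Q / 3600 = 207.5 / 3600 = 0.0576389 kg/s
Mean residence time: t_res = M/Q_s = 2.72 kg / 0.0576389 kg/s = 47.1904 s
Convert to SI: D = 0.0782 m, h = 0.0084 m, N = 22.7/60 = 0.378333 rev/s
γ̇ = π·D·N / h = π · 0.0782 · 0.378333 / 0.0084 = 11.065 s⁻¹
ΔT = η·γ̇²·t_res / (ρ·cp) = 3117 · (11.065)² · 47.1904 / (1316 · 2457) = 5.56971 K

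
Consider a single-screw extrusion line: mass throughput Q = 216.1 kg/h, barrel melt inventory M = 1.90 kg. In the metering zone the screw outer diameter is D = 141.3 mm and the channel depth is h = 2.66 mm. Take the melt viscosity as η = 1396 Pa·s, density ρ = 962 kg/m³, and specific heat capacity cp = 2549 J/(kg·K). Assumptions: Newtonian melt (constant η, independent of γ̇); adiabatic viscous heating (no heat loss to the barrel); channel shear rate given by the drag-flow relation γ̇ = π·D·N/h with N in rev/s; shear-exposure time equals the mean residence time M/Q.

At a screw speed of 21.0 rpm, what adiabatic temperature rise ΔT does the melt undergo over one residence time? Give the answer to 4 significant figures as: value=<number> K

value=61.48 K

Q_s = Q / 3600 = 216.1 / 3600 = 0.0600278 kg/s
Mean residence time: t_res = M/Q_s = 1.90 kg / 0.0600278 kg/s = 31.652 s
Convert to SI: D = 0.1413 m, h = 0.00266 m, N = 21.0/60 = 0.35 rev/s
Shear rate: γ̇ = πDN/h = π·0.1413·0.35/0.00266 = 58.4088 s⁻¹
Adiabatic rise: ΔT = η γ̇² t_res / (ρ cp) = 1396·(58.4088)²·31.652 / (962·2549) = 61.475 K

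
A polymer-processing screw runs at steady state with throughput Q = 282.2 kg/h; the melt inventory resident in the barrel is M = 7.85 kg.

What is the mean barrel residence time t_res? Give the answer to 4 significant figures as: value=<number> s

Convert throughput: Q = 282.2 kg/h = 282.2/3600 = 0.0783889 kg/s
t_res = M / Q_s = 7.85 ÷ 0.0783889 = 100.142 s

value=100.1 s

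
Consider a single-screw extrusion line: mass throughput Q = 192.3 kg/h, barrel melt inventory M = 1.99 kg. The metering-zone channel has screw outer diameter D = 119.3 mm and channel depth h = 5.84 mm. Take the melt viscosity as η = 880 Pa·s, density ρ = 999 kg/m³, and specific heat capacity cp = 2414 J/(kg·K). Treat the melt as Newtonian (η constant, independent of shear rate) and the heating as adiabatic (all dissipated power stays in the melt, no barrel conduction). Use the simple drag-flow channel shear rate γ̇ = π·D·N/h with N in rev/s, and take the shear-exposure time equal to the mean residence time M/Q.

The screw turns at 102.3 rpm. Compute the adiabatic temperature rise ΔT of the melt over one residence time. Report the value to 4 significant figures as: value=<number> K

Convert throughput: Q = 192.3 kg/h = 192.3/3600 = 0.0534167 kg/s
t_res = M / Q_s = 1.99 ÷ 0.0534167 = 37.2543 s
D = 119.3 mm = 0.1193 m;  h = 5.84 mm = 0.00584 m;  N = 102.3 rpm / 60 = 1.705 rev/s
Shear rate: γ̇ = πDN/h = π·0.1193·1.705/0.00584 = 109.421 s⁻¹
Adiabatic rise: ΔT = η γ̇² t_res / (ρ cp) = 880·(109.421)²·37.2543 / (999·2414) = 162.765 K

value=162.8 K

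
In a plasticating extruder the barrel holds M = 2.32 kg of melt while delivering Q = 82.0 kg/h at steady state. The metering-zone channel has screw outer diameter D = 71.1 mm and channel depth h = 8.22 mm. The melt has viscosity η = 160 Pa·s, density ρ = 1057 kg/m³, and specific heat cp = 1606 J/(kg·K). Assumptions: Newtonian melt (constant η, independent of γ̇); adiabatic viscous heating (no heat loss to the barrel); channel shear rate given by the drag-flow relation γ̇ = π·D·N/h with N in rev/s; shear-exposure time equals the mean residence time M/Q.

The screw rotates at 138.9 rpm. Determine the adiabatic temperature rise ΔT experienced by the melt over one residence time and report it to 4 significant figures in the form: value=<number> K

value=37.99 K

Convert throughput: Q = 82.0 kg/h = 82.0/3600 = 0.0227778 kg/s
t_res = M / Q_s = 2.32 / 0.0227778 = 101.854 s
D = 71.1 mm = 0.0711 m;  h = 8.22 mm = 0.00822 m;  N = 138.9 rpm / 60 = 2.315 rev/s
Shear rate: γ̇ = πDN/h = π·0.0711·2.315/0.00822 = 62.907 s⁻¹
Adiabatic rise: ΔT = η γ̇² t_res / (ρ cp) = 160·(62.907)²·101.854 / (1057·1606) = 37.9904 K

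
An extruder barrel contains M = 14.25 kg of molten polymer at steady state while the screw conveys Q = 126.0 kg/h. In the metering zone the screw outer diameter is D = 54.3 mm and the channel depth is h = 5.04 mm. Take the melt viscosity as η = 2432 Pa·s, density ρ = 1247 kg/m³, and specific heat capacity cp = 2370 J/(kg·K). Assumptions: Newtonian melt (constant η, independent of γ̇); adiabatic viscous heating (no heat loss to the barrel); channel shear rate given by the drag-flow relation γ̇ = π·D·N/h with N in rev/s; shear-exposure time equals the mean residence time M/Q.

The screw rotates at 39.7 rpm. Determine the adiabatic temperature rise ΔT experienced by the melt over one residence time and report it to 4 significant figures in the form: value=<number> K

value=168.0 K

Convert throughput: Q = 126.0 kg/h = 126.0/3600 = 0.035 kg/s
t_res = M / Q_s = 14.25 ÷ 0.035 = 407.143 s
Convert to SI: D = 0.0543 m, h = 0.00504 m, N = 39.7/60 = 0.661667 rev/s
Shear rate: γ̇ = πDN/h = π·0.0543·0.661667/0.00504 = 22.3954 s⁻¹
ΔT = η·γ̇²·t_res / (ρ·cp) = 2432 · (22.3954)² · 407.143 / (1247 · 2370) = 168.04 K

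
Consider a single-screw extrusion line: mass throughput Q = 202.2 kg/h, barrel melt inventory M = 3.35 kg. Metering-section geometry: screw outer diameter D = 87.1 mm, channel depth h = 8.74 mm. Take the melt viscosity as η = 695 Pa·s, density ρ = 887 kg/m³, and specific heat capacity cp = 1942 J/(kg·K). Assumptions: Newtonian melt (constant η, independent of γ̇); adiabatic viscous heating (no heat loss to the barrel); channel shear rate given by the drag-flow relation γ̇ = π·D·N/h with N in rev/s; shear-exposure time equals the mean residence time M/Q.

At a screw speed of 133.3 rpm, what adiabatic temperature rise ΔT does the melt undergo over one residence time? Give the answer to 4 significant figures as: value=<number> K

Convert throughput: Q = 202.2 kg/h = 202.2/3600 = 0.0561667 kg/s
Mean residence time: t_res = M/Q_s = 3.35 kg / 0.0561667 kg/s = 59.6439 s
D = 87.1 mm = 0.0871 m;  h = 8.74 mm = 0.00874 m;  N = 133.3 rpm / 60 = 2.22167 rev/s
γ̇ = π D N / h = (π)(0.0871)(2.22167) / 0.00874 = 69.5561 s⁻¹
ΔT = η·γ̇²·t_res/(ρ·cp) = [695 × 69.5561² × 59.6439] / [887 × 1942] = 116.426 K

value=116.4 K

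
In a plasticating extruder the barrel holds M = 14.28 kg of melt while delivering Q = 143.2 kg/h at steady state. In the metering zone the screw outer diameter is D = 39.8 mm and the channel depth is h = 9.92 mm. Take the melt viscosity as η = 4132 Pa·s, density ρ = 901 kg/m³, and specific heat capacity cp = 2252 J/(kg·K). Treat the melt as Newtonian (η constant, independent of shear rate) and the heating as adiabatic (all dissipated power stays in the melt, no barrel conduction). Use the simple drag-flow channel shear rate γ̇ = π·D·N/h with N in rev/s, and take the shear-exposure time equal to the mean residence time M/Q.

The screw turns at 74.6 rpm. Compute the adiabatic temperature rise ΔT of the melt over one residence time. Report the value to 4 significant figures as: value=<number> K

value=179.5 K

Q_s = Q / 3600 = 143.2 / 3600 = 0.0397778 kg/s
t_res = M / Q_s = 14.28 / 0.0397778 = 358.994 s
Geometry in metres: D = 39.8 mm → 0.0398 m, h = 9.92 mm → 0.00992 m; screw speed N = 74.6 rpm = 1.24333 rev/s
γ̇ = π·D·N / h = π · 0.0398 · 1.24333 / 0.00992 = 15.6714 s⁻¹
ΔT = η·γ̇²·t_res / (ρ·cp) = 4132 · (15.6714)² · 358.994 / (901 · 2252) = 179.545 K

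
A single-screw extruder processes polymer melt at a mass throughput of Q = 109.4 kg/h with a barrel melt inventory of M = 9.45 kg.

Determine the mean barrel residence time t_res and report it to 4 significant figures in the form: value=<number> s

value=311.0 s

Throughput in SI: Q_s = 109.4 kg/h ÷ 3600 s/h = 0.0303889 kg/s
Mean residence time: t_res = M/Q_s = 9.45 kg / 0.0303889 kg/s = 310.969 s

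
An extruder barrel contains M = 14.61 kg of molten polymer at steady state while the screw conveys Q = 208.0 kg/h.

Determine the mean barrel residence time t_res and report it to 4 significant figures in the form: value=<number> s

value=252.9 s

Q_s = Q / 3600 = 208.0 / 3600 = 0.0577778 kg/s
t_res = M / Q_s = 14.61 / 0.0577778 = 252.865 s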